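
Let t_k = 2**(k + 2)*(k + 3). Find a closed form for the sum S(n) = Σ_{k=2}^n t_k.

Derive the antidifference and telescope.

Compute t_(k+1)/t_k: get 2*(k + 4)/(k + 3).
Normal form (A,B,C) = (2, 1, k + 3).
f must satisfy (2)·f(k+1) − (1)·f(k) = k + 3.
d = 1 from the (0,0,1) case.
Coefficient equations give f(k) = k + 1.
R(k) = B(k−1)·f(k)/C(k) = (k + 1)/(k + 3); s_k = R·t_k = 2**(k + 2)*(k + 1).
Verify: 2**(k + 2)*(k + 3) matches t_k.
Telescope: S(n) = s_(n+1) − s_(2) = 2**(n + 3)*(n + 2) − (48) = 8*2**n*n + 16*2**n - 48.

S(n) = 8*2**n*n + 16*2**n - 48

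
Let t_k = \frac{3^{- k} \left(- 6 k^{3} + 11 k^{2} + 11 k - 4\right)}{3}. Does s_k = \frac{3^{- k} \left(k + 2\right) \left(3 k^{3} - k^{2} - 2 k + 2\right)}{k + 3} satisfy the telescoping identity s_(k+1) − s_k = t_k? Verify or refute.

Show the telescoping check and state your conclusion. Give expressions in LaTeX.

Invalid: residual \frac{3^{- k} \left(6 k^{4} + 16 k^{3} - 47 k^{2} - 35 k + 18\right)}{3 \left(k^{2} + 7 k + 12\right)} ≠ 0.

s_(k+1) = -(k + 3)*(2*k - 3*(k + 1)**3 + (k + 1)**2)/(3*3**k*(k + 4))
s_(k+1) − s_k = (-6*k**5 - 25*k**4 + 32*k**3 + 158*k**2 + 69*k - 30)/(3*3**k*(k**2 + 7*k + 12))
(s_(k+1) − s_k) − t_k = (6*k**4 + 16*k**3 - 47*k**2 - 35*k + 18)/(3*3**k*(k**2 + 7*k + 12))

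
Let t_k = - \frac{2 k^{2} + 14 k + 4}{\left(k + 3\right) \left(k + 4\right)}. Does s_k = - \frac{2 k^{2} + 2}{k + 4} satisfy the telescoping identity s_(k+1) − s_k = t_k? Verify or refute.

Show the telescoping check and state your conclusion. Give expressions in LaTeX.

Invalid: residual \frac{2 \left(7 k + 1\right)}{k^{3} + 12 k^{2} + 47 k + 60} ≠ 0.

s_(k+1) = 2*(-(k + 1)**2 - 1)/(k + 5)
s_(k+1) − s_k = 2*(-k**2 - 9*k - 3)/(k**2 + 9*k + 20)
(s_(k+1) − s_k) − t_k = 2*(7*k + 1)/(k**3 + 12*k**2 + 47*k + 60)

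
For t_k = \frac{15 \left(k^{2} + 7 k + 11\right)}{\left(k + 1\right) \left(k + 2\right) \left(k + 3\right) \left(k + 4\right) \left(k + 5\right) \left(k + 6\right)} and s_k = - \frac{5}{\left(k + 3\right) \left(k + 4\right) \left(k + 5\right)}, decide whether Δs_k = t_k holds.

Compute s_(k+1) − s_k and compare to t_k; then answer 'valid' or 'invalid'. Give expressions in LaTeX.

Invalid: residual \frac{15 \left(- 4 k - 9\right)}{k^{6} + 21 k^{5} + 175 k^{4} + 735 k^{3} + 1624 k^{2} + 1764 k + 720} ≠ 0.

s_(k+1) = -5/((k + 4)*(k + 5)*(k + 6))
s_(k+1) − s_k = 15/((k + 3)*(k + 4)*(k + 5)*(k + 6))
(s_(k+1) − s_k) − t_k = 15*(-4*k - 9)/(k**6 + 21*k**5 + 175*k**4 + 735*k**3 + 1624*k**2 + 1764*k + 720)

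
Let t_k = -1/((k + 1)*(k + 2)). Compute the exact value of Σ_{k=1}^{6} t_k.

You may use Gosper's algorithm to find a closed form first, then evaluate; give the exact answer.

Step 1: r(k) = (k + 1)/(k + 3).
So A=k + 1 and B=k + 3, with C=1.
Need (k + 1)·f(k+1) − (k + 2)·f(k) = 1.
deg f ≤ 1 (via 1,1,0).
Solve for f: f(k) = k (degree 1 ≤ 1).
Get s_k = R·t_k = -k/(k + 1) with R(k) = B(k−1)f(k)/C(k) = k*(k + 2).
s_(k+1) − s_k = -1/(k**2 + 3*k + 2) = t_k.
Evaluate s at k=7 and k=1: -7/8 and -1/2; difference -3/8.

Σ = -3/8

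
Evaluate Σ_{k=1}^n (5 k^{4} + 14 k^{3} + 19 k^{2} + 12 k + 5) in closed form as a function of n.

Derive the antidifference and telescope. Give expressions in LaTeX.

Step 1: r(k) = (5*k**4 + 34*k**3 + 91*k**2 + 112*k + 55)/(5*k**4 + 14*k**3 + 19*k**2 + 12*k + 5).
Factor: A=1; B=1; C=k**4 + 14*k**3/5 + 19*k**2/5 + 12*k/5 + 1.
Need (1)·f(k+1) − (1)·f(k) = k**4 + 14*k**3/5 + 19*k**2/5 + 12*k/5 + 1.
From deg A=0, deg B=0, deg C=4: d=5.
Solve for f: f(k) = k*(k**2 - k + 1)*(k**2 + 2*k + 2)/5 (degree 5 ≤ 5).
Then R = B(k−1)f/C = k*(k**2 - k + 1)*(k**2 + 2*k + 2)/(5*k**4 + 14*k**3 + 19*k**2 + 12*k + 5), so s_k = R(k)·t_k = k*(k**4 + k**3 + k**2 + 2).
Check: Δs_k = 5*k**4 + 14*k**3 + 19*k**2 + 12*k + 5. ✓
Evaluate: s_(n+1) = n**5 + 6*n**4 + 15*n**3 + 19*n**2 + 14*n + 5; subtract s_(1) = 5 ⇒ S(n) = n*(n**4 + 6*n**3 + 15*n**2 + 19*n + 14).

S(n) = n \left(n^{4} + 6 n^{3} + 15 n^{2} + 19 n + 14\right)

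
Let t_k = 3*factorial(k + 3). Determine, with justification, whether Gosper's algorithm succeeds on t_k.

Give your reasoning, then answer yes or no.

t_(k+1)/t_k = k + 4.
Normal form (A,B,C) = (k + 4, 1, 1).
Solve (k + 4)·f(k+1) − (1)·f(k) = 1.
Degrees (1,0,0) ⇒ d ≤ -1.
deg f ≤ -1 is impossible — no certificate.

No. Not Gosper-summable.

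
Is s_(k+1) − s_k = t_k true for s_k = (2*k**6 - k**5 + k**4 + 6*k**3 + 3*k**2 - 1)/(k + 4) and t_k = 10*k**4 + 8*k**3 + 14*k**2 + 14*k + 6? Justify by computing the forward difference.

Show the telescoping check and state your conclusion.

Invalid: residual 3*(-8*k**5 - 51*k**4 - 42*k**3 - 68*k**2 - 61*k - 25)/(k**2 + 9*k + 20) ≠ 0.

s_(k+1) = (2*k**6 + 11*k**5 + 26*k**4 + 40*k**3 + 47*k**2 + 35*k + 10)/(k + 5)
s_(k+1) − s_k = (10*k**6 + 74*k**5 + 133*k**4 + 174*k**3 + 208*k**2 + 151*k + 45)/(k**2 + 9*k + 20)
(s_(k+1) − s_k) − t_k = 3*(-8*k**5 - 51*k**4 - 42*k**3 - 68*k**2 - 61*k - 25)/(k**2 + 9*k + 20)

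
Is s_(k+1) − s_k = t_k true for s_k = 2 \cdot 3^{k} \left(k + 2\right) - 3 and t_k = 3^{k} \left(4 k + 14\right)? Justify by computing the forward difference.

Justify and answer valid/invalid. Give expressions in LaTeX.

valid; difference matches t_k

s_(k+1) = 6*3**k*(k + 3) - 3
s_(k+1) − s_k = 3**k*(4*k + 14)
(s_(k+1) − s_k) − t_k = 0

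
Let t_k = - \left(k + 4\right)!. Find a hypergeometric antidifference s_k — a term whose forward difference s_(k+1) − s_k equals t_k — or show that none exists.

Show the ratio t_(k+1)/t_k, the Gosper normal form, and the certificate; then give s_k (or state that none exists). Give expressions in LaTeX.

The ratio is k + 5.
Factor: A=k + 5; B=1; C=1.
Key eq: (k + 5)·f(k+1) = (1)·f(k) + (1).
Bound: deg f ≤ -1.
deg f ≤ -1 is impossible — no certificate.

none (Gosper's algorithm certifies no s_k)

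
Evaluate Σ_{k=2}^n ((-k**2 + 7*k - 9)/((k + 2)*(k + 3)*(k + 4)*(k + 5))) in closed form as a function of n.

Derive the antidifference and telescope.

Step 1: r(k) = (k + 2)*(-7*k + (k + 1)**2 + 2)/((k + 6)*(k**2 - 7*k + 9)).
Take A(k)=k + 2, B(k)=k + 6, C(k)=k**2 - 7*k + 9.
Need (k + 2)·f(k+1) − (k + 5)·f(k) = k**2 - 7*k + 9.
Bound: deg f ≤ 3.
Coefficient equations give f(k) = k*(k**2 + k + 34)/8.
Certificate R = B(k−1)f/C = k*(k + 5)*(k**2 + k + 34)/(8*(k**2 - 7*k + 9)) gives s_k = k*(-k**2 - k - 34)/(8*(k + 2)*(k + 3)*(k + 4)).
s_(k+1) − s_k = (-k**2 + 7*k - 9)/(k**4 + 14*k**3 + 71*k**2 + 154*k + 120) = t_k.
Σ_(k=2)^n t_k = s_(n+1) − s_(2) = ((-n**3 - 4*n**2 - 39*n - 36)/(8*(n**3 + 12*n**2 + 47*n + 60))) − (-1/12), i.e. (-n**3 + 12*n**2 - 23*n + 12)/(24*(n**3 + 12*n**2 + 47*n + 60)).

S(n) = (-n**3 + 12*n**2 - 23*n + 12)/(24*(n**3 + 12*n**2 + 47*n + 60))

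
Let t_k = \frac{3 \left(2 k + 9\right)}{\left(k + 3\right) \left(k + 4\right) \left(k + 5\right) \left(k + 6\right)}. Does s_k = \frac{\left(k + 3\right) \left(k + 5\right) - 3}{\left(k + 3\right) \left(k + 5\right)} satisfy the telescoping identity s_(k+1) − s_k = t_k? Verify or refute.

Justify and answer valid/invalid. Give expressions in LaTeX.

s_(k+1) = ((k + 4)*(k + 6) - 3)/((k + 4)*(k + 6))
s_(k+1) − s_k = 3*(2*k + 9)/(k**4 + 18*k**3 + 119*k**2 + 342*k + 360)
(s_(k+1) − s_k) − t_k = 0

Valid: the claim telescopes to t_k.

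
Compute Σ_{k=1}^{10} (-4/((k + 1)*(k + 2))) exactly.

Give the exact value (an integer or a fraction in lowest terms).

Step 1: r(k) = (k + 1)/(k + 3).
Factor: A=k + 1; B=k + 3; C=1.
Solve (k + 1)·f(k+1) − (k + 2)·f(k) = 1.
Degrees (1,1,0) ⇒ d ≤ 1.
Solving with deg f ≤ 1: f(k) = k.
Get s_k = R·t_k = -4*k/(k + 1) with R(k) = B(k−1)f(k)/C(k) = k*(k + 2).
Verify: -4/(k**2 + 3*k + 2) matches t_k.
Telescoping: Σ = s_(11) − s_(1) = -11/3 − (-2) = -5/3.

Σ = -5/3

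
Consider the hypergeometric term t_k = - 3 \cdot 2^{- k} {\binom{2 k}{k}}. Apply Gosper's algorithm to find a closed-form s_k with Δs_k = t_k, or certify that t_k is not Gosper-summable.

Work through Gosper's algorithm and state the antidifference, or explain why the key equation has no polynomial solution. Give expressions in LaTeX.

none (Gosper's algorithm certifies no s_k)

t_(k+1)/t_k = (2*k + 1)/(k + 1).
Normal form (A,B,C) = (2*k + 1, k + 1, 1).
Set up (2*k + 1)·f(k+1) − (k)·f(k) − (1) = 0.
Bound: deg f ≤ -1.
d = -1 < 0 ⇒ no nonzero polynomial f; not summable.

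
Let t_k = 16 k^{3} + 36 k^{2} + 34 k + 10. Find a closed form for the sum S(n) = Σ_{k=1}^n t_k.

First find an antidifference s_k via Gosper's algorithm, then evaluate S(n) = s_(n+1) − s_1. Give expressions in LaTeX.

S(n) = n \left(4 n^{3} + 20 n^{2} + 39 n + 33\right)

The ratio is (8*k**3 + 42*k**2 + 77*k + 48)/(8*k**3 + 18*k**2 + 17*k + 5).
So A=1 and B=1, with C=k**3 + 9*k**2/4 + 17*k/8 + 5/8.
Key eq: (1)·f(k+1) = (1)·f(k) + (k**3 + 9*k**2/4 + 17*k/8 + 5/8).
Degrees (0,0,3) ⇒ d ≤ 4.
Match coefficients ⇒ f(k) = k*(4*k**3 + 4*k**2 + 3*k - 1)/16.
R(k) = B(k−1)·f(k)/C(k) = k*(4*k**3 + 4*k**2 + 3*k - 1)/(2*(2*k + 1)*(4*k**2 + 7*k + 5)); s_k = R·t_k = k*(4*k**3 + 4*k**2 + 3*k - 1).
s_(k+1) − s_k = 16*k**3 + 36*k**2 + 34*k + 10 = t_k.
s_(n+1) = 4*n**4 + 20*n**3 + 39*n**2 + 33*n + 10 and s_(1) = 10, so S(n) = n*(4*n**3 + 20*n**2 + 39*n + 33).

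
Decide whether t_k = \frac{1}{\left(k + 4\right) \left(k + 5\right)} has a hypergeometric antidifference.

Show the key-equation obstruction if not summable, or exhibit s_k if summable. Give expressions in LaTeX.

Yes. s_k = \frac{k}{4 \left(k + 4\right)}.

Compute t_(k+1)/t_k: get (k + 4)/(k + 6).
Factor: A=k + 4; B=k + 6; C=1.
f must satisfy (k + 4)·f(k+1) − (k + 5)·f(k) = 1.
d = 1 from the (1,1,0) case.
Solve for f: f(k) = k/4 (degree 1 ≤ 1).
Get s_k = R·t_k = k/(4*(k + 4)) with R(k) = B(k−1)f(k)/C(k) = k*(k + 5)/4.
Δs = 1/(k**2 + 9*k + 20), as required.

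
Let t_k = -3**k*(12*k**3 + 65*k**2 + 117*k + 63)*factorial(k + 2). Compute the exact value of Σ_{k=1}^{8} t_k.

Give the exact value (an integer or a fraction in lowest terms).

Ratio r(k) = 3*(12*k**4 + 137*k**3 + 586*k**2 + 1106*k + 771)/(12*k**3 + 65*k**2 + 117*k + 63).
Take A(k)=3*k + 9, B(k)=1, C(k)=k**3 + 65*k**2/12 + 39*k/4 + 21/4.
Need (3*k + 9)·f(k+1) − (1)·f(k) = k**3 + 65*k**2/12 + 39*k/4 + 21/4.
deg f ≤ 2 (via 1,0,3).
Coefficient equations give f(k) = k*(4*k + 3)/12.
So s_k = (B(k−1)f/C)·t_k = (k*(4*k + 3)/(12*k**3 + 65*k**2 + 117*k + 63))·t_k = -3**k*k*(4*k + 3)*factorial(k + 2).
Verify: -3**k*(12*k**3 + 65*k**2 + 117*k + 63)*factorial(k + 2) matches t_k.
Telescoping: Σ = s_(9) − s_(1) = -275774513414400 − (-126) = -275774513414274.

Σ = -275774513414274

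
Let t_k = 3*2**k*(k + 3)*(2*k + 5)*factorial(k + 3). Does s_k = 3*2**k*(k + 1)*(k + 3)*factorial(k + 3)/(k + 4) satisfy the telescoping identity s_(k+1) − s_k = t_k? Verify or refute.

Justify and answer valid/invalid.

s_(k+1) = 6*2**k*(k + 2)*(k + 4)*factorial(k + 4)/(k + 5)
s_(k+1) − s_k = 3*2**k*(2*k**4 + 27*k**3 + 135*k**2 + 297*k + 241)*factorial(k + 3)/((k + 4)*(k + 5))
(s_(k+1) − s_k) − t_k = -3*2**k*(2*k**3 + 19*k**2 + 58*k + 59)*factorial(k + 3)/((k + 4)*(k + 5))

Invalid: residual -3*2**k*(2*k**3 + 19*k**2 + 58*k + 59)*factorial(k + 3)/((k + 4)*(k + 5)) ≠ 0.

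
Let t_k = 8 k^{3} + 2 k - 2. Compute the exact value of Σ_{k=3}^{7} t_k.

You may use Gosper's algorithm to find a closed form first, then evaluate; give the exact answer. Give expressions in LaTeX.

r(k) = (k + 4*(k + 1)**3)/(4*k**3 + k - 1) after simplifying.
Factor: A=1; B=1; C=k**3 + k/4 - 1/4.
Need (1)·f(k+1) − (1)·f(k) = k**3 + k/4 - 1/4.
Bound: deg f ≤ 4.
Match coefficients ⇒ f(k) = k*(2*k**3 - 4*k**2 + 3*k - 3)/8.
Then R = B(k−1)f/C = k*(2*k**3 - 4*k**2 + 3*k - 3)/(2*(2*k - 1)*(2*k**2 + k + 1)), so s_k = R(k)·t_k = k*(2*k**3 - 4*k**2 + 3*k - 3).
Δs = 8*k**3 + 2*k - 2, as required.
Telescoping: Σ = s_(8) − s_(3) = 6312 − (72) = 6240.

Σ = 6240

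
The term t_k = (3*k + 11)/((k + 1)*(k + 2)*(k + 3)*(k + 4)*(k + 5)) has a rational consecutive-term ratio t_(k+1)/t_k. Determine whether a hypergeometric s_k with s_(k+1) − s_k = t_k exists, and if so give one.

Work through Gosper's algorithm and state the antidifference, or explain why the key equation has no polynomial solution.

s_k = k*(k**2 + 7*k + 14)/(8*(k**3 + 7*k**2 + 14*k + 8))

r(k) = (k + 1)*(3*k + 14)/((k + 6)*(3*k + 11)) after simplifying.
Normal form (A,B,C) = (k + 1, k + 6, k + 11/3).
Key eq: (k + 1)·f(k+1) = (k + 5)·f(k) + (k + 11/3).
From deg A=1, deg B=1, deg C=1: d=4.
A polynomial solution: f(k) = k*(k + 3)*(k**2 + 7*k + 14)/24.
R(k) = B(k−1)·f(k)/C(k) = k*(k + 3)*(k + 5)*(k**2 + 7*k + 14)/(8*(3*k + 11)); s_k = R·t_k = k*(k**2 + 7*k + 14)/(8*(k**3 + 7*k**2 + 14*k + 8)).
Check: Δs_k = (3*k + 11)/(k**5 + 15*k**4 + 85*k**3 + 225*k**2 + 274*k + 120). ✓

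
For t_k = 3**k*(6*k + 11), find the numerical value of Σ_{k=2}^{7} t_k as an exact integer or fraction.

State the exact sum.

Σ = 163962

Ratio r(k) = 3*(6*k + 17)/(6*k + 11).
Factor: A=3; B=1; C=k + 11/6.
Key eq: (3)·f(k+1) = (1)·f(k) + (k + 11/6).
Bound: deg f ≤ 1.
Solving with deg f ≤ 1: f(k) = (3*k + 1)/6.
Then R = B(k−1)f/C = (3*k + 1)/(6*k + 11), so s_k = R(k)·t_k = 3**k*(3*k + 1).
Check: Δs_k = 3**k*(6*k + 11). ✓
Evaluate s at k=8 and k=2: 164025 and 63; difference 163962.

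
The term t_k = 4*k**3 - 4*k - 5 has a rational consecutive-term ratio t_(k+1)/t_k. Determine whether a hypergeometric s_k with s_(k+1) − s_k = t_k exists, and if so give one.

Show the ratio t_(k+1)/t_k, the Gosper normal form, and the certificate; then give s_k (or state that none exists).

s_k = k*(k**3 - 2*k**2 - k - 3)

r(k) = (4*k - 4*(k + 1)**3 + 9)/(-4*k**3 + 4*k + 5) after simplifying.
Factor: A=1; B=1; C=k**3 - k - 5/4.
Solve (1)·f(k+1) − (1)·f(k) = k**3 - k - 5/4.
Degrees (0,0,3) ⇒ d ≤ 4.
A polynomial solution: f(k) = k*(k**3 - 2*k**2 - k - 3)/4.
So s_k = (B(k−1)f/C)·t_k = (k*(k**3 - 2*k**2 - k - 3)/(4*k**3 - 4*k - 5))·t_k = k*(k**3 - 2*k**2 - k - 3).
Check: Δs_k = 4*k**3 - 4*k - 5. ✓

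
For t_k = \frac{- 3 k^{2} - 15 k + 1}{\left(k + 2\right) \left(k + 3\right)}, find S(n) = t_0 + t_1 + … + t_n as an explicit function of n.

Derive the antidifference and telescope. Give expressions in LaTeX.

S(n) = \frac{- 6 n^{2} - 5 n + 1}{2 \left(n + 3\right)}

r(k) = (k + 2)*(15*k + 3*(k + 1)**2 + 14)/((k + 4)*(3*k**2 + 15*k - 1)) after simplifying.
Normal form (A,B,C) = (k + 2, k + 4, k**2 + 5*k - 1/3).
Solve (k + 2)·f(k+1) − (k + 3)·f(k) = k**2 + 5*k - 1/3.
From deg A=1, deg B=1, deg C=2: d=2.
Solve for f: f(k) = k*(6*k - 7)/6 (degree 2 ≤ 2).
Get s_k = R·t_k = k*(7 - 6*k)/(2*(k + 2)) with R(k) = B(k−1)f(k)/C(k) = k*(k + 3)*(6*k - 7)/(2*(3*k**2 + 15*k - 1)).
Δs = (-3*k**2 - 15*k + 1)/(k**2 + 5*k + 6), as required.
Evaluate: s_(n+1) = (-6*n**2 - 5*n + 1)/(2*(n + 3)); subtract s_(0) = 0 ⇒ S(n) = (-6*n**2 - 5*n + 1)/(2*(n + 3)).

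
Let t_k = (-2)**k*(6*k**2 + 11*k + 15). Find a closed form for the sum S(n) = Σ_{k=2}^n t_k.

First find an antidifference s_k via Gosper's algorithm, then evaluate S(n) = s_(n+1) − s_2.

S(n) = 4*(-2)**n*n**2 + 10*(-2)**n*n + 12*(-2)**n + 52

Compute t_(k+1)/t_k: get 2*(-6*k**2 - 23*k - 32)/(6*k**2 + 11*k + 15).
A = -2, B = 1, C = k**2 + 11*k/6 + 5/2.
Solve (-2)·f(k+1) − (1)·f(k) = k**2 + 11*k/6 + 5/2.
Degrees (0,0,2) ⇒ d ≤ 2.
Solving with deg f ≤ 2: f(k) = -(2*k**2 + k + 3)/6.
R(k) = B(k−1)·f(k)/C(k) = -(2*k**2 + k + 3)/(6*k**2 + 11*k + 15); s_k = R·t_k = (-2)**k*(-2*k**2 - k - 3).
Check: Δs_k = (-2)**k*(6*k**2 + 11*k + 15). ✓
Telescope: S(n) = s_(n+1) − s_(2) = 2*(-2)**n*(2*n**2 + 5*n + 6) − (-52) = 4*(-2)**n*n**2 + 10*(-2)**n*n + 12*(-2)**n + 52.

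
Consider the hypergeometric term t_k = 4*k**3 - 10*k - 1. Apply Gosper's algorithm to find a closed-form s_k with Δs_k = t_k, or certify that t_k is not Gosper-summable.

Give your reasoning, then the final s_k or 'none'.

Step 1: r(k) = (10*k - 4*(k + 1)**3 + 11)/(-4*k**3 + 10*k + 1).
So A=1 and B=1, with C=k**3 - 5*k/2 - 1/4.
Set up (1)·f(k+1) − (1)·f(k) − (k**3 - 5*k/2 - 1/4) = 0.
d = 4 from the (0,0,3) case.
A polynomial solution: f(k) = k*(k**3 - 2*k**2 - 4*k + 4)/4.
Get s_k = R·t_k = k*(k**3 - 2*k**2 - 4*k + 4) with R(k) = B(k−1)f(k)/C(k) = k*(k**3 - 2*k**2 - 4*k + 4)/(4*k**3 - 10*k - 1).
Δs = 4*k**3 - 10*k - 1, as required.

s_k = k*(k**3 - 2*k**2 - 4*k + 4)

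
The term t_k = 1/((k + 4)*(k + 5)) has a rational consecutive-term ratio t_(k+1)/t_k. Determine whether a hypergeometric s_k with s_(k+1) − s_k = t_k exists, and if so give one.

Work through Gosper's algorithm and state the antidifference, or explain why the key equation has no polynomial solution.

s_k = k/(4*(k + 4))

Compute t_(k+1)/t_k: get (k + 4)/(k + 6).
So A=k + 4 and B=k + 6, with C=1.
Need (k + 4)·f(k+1) − (k + 5)·f(k) = 1.
Degrees (1,1,0) ⇒ d ≤ 1.
Match coefficients ⇒ f(k) = k/4.
Certificate R = B(k−1)f/C = k*(k + 5)/4 gives s_k = k/(4*(k + 4)).
Check: Δs_k = 1/(k**2 + 9*k + 20). ✓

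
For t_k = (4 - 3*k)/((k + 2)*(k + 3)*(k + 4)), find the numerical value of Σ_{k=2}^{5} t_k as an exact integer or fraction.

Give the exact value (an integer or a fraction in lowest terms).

Σ = -31/360

t_(k+1)/t_k = (k + 2)*(3*k - 1)/((k + 5)*(3*k - 4)).
A = k + 2, B = k + 5, C = k - 4/3.
Need (k + 2)·f(k+1) − (k + 4)·f(k) = k - 4/3.
deg f ≤ 2 (via 1,1,1).
Solving with deg f ≤ 2: f(k) = k*(k - 13)/18.
Certificate R = B(k−1)f/C = k*(k - 13)*(k + 4)/(6*(3*k - 4)) gives s_k = k*(13 - k)/(6*(k + 2)*(k + 3)).
Check: Δs_k = (4 - 3*k)/(k**3 + 9*k**2 + 26*k + 24). ✓
Σ_(k=2)^(5) t_k = s_(6) − s_(2) = 7/72 − (11/60) = -31/360.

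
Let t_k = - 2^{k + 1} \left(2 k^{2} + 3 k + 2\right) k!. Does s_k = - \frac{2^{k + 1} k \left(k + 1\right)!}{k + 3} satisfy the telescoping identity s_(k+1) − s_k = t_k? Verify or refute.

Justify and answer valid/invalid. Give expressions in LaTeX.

Invalid: residual \frac{2^{k + 2} \left(2 k^{3} + 9 k^{2} + 10 k + 6\right) k!}{\left(k + 3\right) \left(k + 4\right)} ≠ 0.

s_(k+1) = -2**(k + 2)*(k + 1)*factorial(k + 2)/(k + 4)
s_(k+1) − s_k = -2**(k + 1)*(2*k**3 + 11*k**2 + 18*k + 12)*factorial(k + 1)/((k + 3)*(k + 4))
(s_(k+1) − s_k) − t_k = 2**(k + 2)*(2*k**3 + 9*k**2 + 10*k + 6)*factorial(k)/((k + 3)*(k + 4))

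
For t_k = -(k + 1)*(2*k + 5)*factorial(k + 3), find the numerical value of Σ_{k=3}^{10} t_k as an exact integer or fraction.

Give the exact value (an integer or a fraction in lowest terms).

Ratio r(k) = (k + 2)*(k + 4)*(2*k + 7)/((k + 1)*(2*k + 5)).
Factor: A=k + 4; B=1; C=k**2 + 7*k/2 + 5/2.
f must satisfy (k + 4)·f(k+1) − (1)·f(k) = k**2 + 7*k/2 + 5/2.
deg f ≤ 1 (via 1,0,2).
Solve for f: f(k) = (2*k - 1)/2 (degree 1 ≤ 1).
Then R = B(k−1)f/C = (2*k - 1)/((k + 1)*(2*k + 5)), so s_k = R(k)·t_k = -(2*k - 1)*factorial(k + 3).
s_(k+1) − s_k = -(k + 1)*(2*k + 5)*factorial(k + 3) = t_k.
Σ_(k=3)^(10) t_k = s_(11) − s_(3) = -1830744115200 − (-3600) = -1830744111600.

Σ = -1830744111600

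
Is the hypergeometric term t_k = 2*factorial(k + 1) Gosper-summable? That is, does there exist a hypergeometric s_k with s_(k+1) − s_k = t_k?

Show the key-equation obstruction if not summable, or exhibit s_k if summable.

Compute t_(k+1)/t_k: get k + 2.
Factor: A=k + 2; B=1; C=1.
Set up (k + 2)·f(k+1) − (1)·f(k) − (1) = 0.
Bound: deg f ≤ -1.
Negative degree bound (-1): no f exists, t_k not Gosper-summable.

No — key equation has no polynomial f.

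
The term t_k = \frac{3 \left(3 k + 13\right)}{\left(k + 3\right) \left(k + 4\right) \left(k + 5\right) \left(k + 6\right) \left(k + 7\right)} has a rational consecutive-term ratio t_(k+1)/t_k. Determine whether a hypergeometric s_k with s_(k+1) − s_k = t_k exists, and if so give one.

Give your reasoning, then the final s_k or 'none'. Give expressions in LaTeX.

s_k = \frac{k \left(k^{2} + 14 k + 63\right)}{30 \left(k^{3} + 14 k^{2} + 63 k + 90\right)}

The ratio is (k + 3)*(3*k + 16)/((k + 8)*(3*k + 13)).
Normal form (A,B,C) = (k + 3, k + 8, k + 13/3).
Need (k + 3)·f(k+1) − (k + 7)·f(k) = k + 13/3.
From deg A=1, deg B=1, deg C=1: d=4.
A polynomial solution: f(k) = k*(k + 4)*(k**2 + 14*k + 63)/270.
So s_k = (B(k−1)f/C)·t_k = (k*(k + 4)*(k + 7)*(k**2 + 14*k + 63)/(90*(3*k + 13)))·t_k = k*(k**2 + 14*k + 63)/(30*(k**3 + 14*k**2 + 63*k + 90)).
Verify: 3*(3*k + 13)/(k**5 + 25*k**4 + 245*k**3 + 1175*k**2 + 2754*k + 2520) matches t_k.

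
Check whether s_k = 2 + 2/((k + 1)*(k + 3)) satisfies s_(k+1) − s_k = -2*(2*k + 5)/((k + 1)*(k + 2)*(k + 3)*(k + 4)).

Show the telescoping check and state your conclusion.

valid; difference matches t_k

s_(k+1) = 2 + 2/((k + 2)*(k + 4))
s_(k+1) − s_k = 2*(-2*k - 5)/(k**4 + 10*k**3 + 35*k**2 + 50*k + 24)
(s_(k+1) − s_k) − t_k = 0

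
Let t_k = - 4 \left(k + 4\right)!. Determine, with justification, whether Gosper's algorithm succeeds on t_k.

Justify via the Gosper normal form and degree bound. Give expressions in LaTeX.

No. Not Gosper-summable.

r(k) = k + 5 after simplifying.
So A=k + 5 and B=1, with C=1.
Need (k + 5)·f(k+1) − (1)·f(k) = 1.
Degrees (1,0,0) ⇒ d ≤ -1.
deg f ≤ -1 is impossible — no certificate.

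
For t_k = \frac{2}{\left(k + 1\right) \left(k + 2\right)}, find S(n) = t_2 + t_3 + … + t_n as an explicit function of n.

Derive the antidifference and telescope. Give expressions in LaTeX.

The ratio is (k + 1)/(k + 3).
Factor: A=k + 1; B=k + 3; C=1.
Set up (k + 1)·f(k+1) − (k + 2)·f(k) − (1) = 0.
Degrees (1,1,0) ⇒ d ≤ 1.
Match coefficients ⇒ f(k) = k.
Get s_k = R·t_k = 2*k/(k + 1) with R(k) = B(k−1)f(k)/C(k) = k*(k + 2).
Check: Δs_k = 2/(k**2 + 3*k + 2). ✓
Telescope: S(n) = s_(n+1) − s_(2) = 2*(n + 1)/(n + 2) − (4/3) = 2*(n - 1)/(3*(n + 2)).

S(n) = \frac{2 \left(n - 1\right)}{3 \left(n + 2\right)}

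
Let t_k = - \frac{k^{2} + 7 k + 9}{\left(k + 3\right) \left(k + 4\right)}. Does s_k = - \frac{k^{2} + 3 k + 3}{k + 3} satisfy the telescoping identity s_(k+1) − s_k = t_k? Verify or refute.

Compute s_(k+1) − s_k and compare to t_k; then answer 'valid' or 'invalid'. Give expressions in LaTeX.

s_(k+1) = (-k**2 - 5*k - 7)/(k + 4)
s_(k+1) − s_k = (-k**2 - 7*k - 9)/(k**2 + 7*k + 12)
(s_(k+1) − s_k) − t_k = 0

valid; difference matches t_k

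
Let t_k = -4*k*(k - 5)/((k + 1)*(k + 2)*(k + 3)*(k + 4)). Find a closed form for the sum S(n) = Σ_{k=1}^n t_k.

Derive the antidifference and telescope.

Compute t_(k+1)/t_k: get (k - 4)*(k + 1)**2/(k*(k - 5)*(k + 5)).
So A=k + 1 and B=k + 5, with C=k**2 - 5*k.
Set up (k + 1)·f(k+1) − (k + 4)·f(k) − (k**2 - 5*k) = 0.
Bound: deg f ≤ 3.
A polynomial solution: f(k) = -k*(k - 1).
Get s_k = R·t_k = 4*k*(k - 1)/((k + 1)*(k + 2)*(k + 3)) with R(k) = B(k−1)f(k)/C(k) = -(k - 1)*(k + 4)/(k - 5).
Δs = 4*k*(5 - k)/(k**4 + 10*k**3 + 35*k**2 + 50*k + 24), as required.
Σ_(k=1)^n t_k = s_(n+1) − s_(1) = (4*n*(n + 1)/(n**3 + 9*n**2 + 26*n + 24)) − (0), i.e. 4*n*(n + 1)/(n**3 + 9*n**2 + 26*n + 24).

S(n) = 4*n*(n + 1)/(n**3 + 9*n**2 + 26*n + 24)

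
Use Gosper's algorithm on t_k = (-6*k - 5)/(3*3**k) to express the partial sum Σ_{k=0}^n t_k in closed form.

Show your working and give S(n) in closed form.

Ratio r(k) = (6*k + 11)/(3*(6*k + 5)).
Normal form (A,B,C) = (1/3, 1, k + 5/6).
f must satisfy (1/3)·f(k+1) − (1)·f(k) = k + 5/6.
Degrees (0,0,1) ⇒ d ≤ 1.
Solving with deg f ≤ 1: f(k) = -(3*k + 4)/2.
So s_k = (B(k−1)f/C)·t_k = (-3*(3*k + 4)/(6*k + 5))·t_k = (3*k + 4)/3**k.
Check: Δs_k = (-6*k - 5)/(3*3**k). ✓
s_(n+1) = 3**(-n - 1)*(3*n + 7) and s_(0) = 4, so S(n) = -4 + n/3**n + 7/(3*3**n).

S(n) = -4 + n/3**n + 7/(3*3**n)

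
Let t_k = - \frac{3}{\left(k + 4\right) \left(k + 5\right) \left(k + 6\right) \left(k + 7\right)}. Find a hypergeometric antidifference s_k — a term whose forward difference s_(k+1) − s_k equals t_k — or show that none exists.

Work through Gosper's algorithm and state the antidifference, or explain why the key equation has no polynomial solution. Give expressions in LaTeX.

s_k = \frac{k \left(- k^{2} - 15 k - 74\right)}{120 \left(k + 4\right) \left(k + 5\right) \left(k + 6\right)}

Compute t_(k+1)/t_k: get (k + 4)/(k + 8).
So A=k + 4 and B=k + 8, with C=1.
Need (k + 4)·f(k+1) − (k + 7)·f(k) = 1.
d = 3 from the (1,1,0) case.
Solve for f: f(k) = k*(k**2 + 15*k + 74)/360 (degree 3 ≤ 3).
R(k) = B(k−1)·f(k)/C(k) = k*(k + 7)*(k**2 + 15*k + 74)/360; s_k = R·t_k = k*(-k**2 - 15*k - 74)/(120*(k + 4)*(k + 5)*(k + 6)).
Δs = -3/(k**4 + 22*k**3 + 179*k**2 + 638*k + 840), as required.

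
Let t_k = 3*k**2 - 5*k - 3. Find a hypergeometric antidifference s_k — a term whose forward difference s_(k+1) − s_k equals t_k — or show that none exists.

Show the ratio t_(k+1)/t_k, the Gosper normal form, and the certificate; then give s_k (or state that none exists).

s_k = k**2*(k - 4)

r(k) = (3*k**2 + k - 5)/(3*k**2 - 5*k - 3) after simplifying.
A = 1, B = 1, C = k**2 - 5*k/3 - 1.
f must satisfy (1)·f(k+1) − (1)·f(k) = k**2 - 5*k/3 - 1.
From deg A=0, deg B=0, deg C=2: d=3.
Match coefficients ⇒ f(k) = k**2*(k - 4)/3.
So s_k = (B(k−1)f/C)·t_k = (k**2*(k - 4)/(3*k**2 - 5*k - 3))·t_k = k**2*(k - 4).
Verify: 3*k**2 - 5*k - 3 matches t_k.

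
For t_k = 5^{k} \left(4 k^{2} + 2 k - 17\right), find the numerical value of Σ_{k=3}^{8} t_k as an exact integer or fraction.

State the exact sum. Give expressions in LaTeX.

Σ = 117187500

r(k) = 5*(4*k**2 + 10*k - 11)/(4*k**2 + 2*k - 17) after simplifying.
Gosper form: A/B · C(k+1)/C(k) with A=5, B=1, C=k**2 + k/2 - 17/4.
Key eq: (5)·f(k+1) = (1)·f(k) + (k**2 + k/2 - 17/4).
d = 2 from the (0,0,2) case.
Match coefficients ⇒ f(k) = (k - 3)*(k + 1)/4.
Then R = B(k−1)f/C = (k - 3)*(k + 1)/(4*k**2 + 2*k - 17), so s_k = R(k)·t_k = 5**k*(k**2 - 2*k - 3).
Check: Δs_k = 5**k*(4*k**2 + 2*k - 17). ✓
Sum = s_(9) − s_(3); s_(9) = 117187500, s_(3) = 0 ⇒ 117187500.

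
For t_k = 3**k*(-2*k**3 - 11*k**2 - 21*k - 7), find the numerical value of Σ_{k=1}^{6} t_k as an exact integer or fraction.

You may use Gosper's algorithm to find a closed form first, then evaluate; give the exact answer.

Step 1: r(k) = 3*(2*k**3 + 17*k**2 + 49*k + 41)/(2*k**3 + 11*k**2 + 21*k + 7).
So A=3 and B=1, with C=k**3 + 11*k**2/2 + 21*k/2 + 7/2.
Need (3)·f(k+1) − (1)·f(k) = k**3 + 11*k**2/2 + 21*k/2 + 7/2.
Degrees (0,0,3) ⇒ d ≤ 3.
Coefficient equations give f(k) = (k**3 + k**2 + 3*k - 4)/2.
R(k) = B(k−1)·f(k)/C(k) = (k**3 + k**2 + 3*k - 4)/(2*k**3 + 11*k**2 + 21*k + 7); s_k = R·t_k = 3**k*(-k**3 - k**2 - 3*k + 4).
Check: Δs_k = 3**k*(-2*k**3 - 11*k**2 - 21*k - 7). ✓
Telescoping: Σ = s_(7) − s_(1) = -894483 − (-3) = -894480.

Σ = -894480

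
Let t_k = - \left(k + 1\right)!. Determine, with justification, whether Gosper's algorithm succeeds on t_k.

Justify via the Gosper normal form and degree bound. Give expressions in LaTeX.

t_(k+1)/t_k = k + 2.
A = k + 2, B = 1, C = 1.
Key eq: (k + 2)·f(k+1) = (1)·f(k) + (1).
Bound: deg f ≤ -1.
Negative degree bound (-1): no f exists, t_k not Gosper-summable.

No; the degree bound rules out any f.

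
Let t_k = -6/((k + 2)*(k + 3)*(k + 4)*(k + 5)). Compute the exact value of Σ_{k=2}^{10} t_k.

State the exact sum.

The ratio is (k + 2)/(k + 6).
Gosper form: A/B · C(k+1)/C(k) with A=k + 2, B=k + 6, C=1.
Set up (k + 2)·f(k+1) − (k + 5)·f(k) − (1) = 0.
d = 3 from the (1,1,0) case.
Coefficient equations give f(k) = k*(k**2 + 9*k + 26)/72.
So s_k = (B(k−1)f/C)·t_k = (k*(k + 5)*(k**2 + 9*k + 26)/72)·t_k = k*(-k**2 - 9*k - 26)/(12*(k + 2)*(k + 3)*(k + 4)).
Δs = -6/(k**4 + 14*k**3 + 71*k**2 + 154*k + 120), as required.
Telescoping: Σ = s_(11) − s_(2) = -451/5460 − (-1/15) = -29/1820.

Σ = -29/1820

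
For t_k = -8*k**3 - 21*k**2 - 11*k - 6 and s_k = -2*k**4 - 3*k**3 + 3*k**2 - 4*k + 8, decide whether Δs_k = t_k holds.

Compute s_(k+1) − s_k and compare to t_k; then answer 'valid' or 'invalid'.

Valid: the claim telescopes to t_k.

s_(k+1) = -2*k**4 - 11*k**3 - 18*k**2 - 15*k + 2
s_(k+1) − s_k = -8*k**3 - 21*k**2 - 11*k - 6
(s_(k+1) − s_k) − t_k = 0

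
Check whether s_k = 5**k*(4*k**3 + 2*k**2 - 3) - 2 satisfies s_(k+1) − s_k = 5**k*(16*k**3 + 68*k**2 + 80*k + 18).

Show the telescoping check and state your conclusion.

Valid: the claim telescopes to t_k.

s_(k+1) = 5**(k + 1)*(4*(k + 1)**3 + 2*(k + 1)**2 - 3) - 2
s_(k+1) − s_k = 5**k*(16*k**3 + 68*k**2 + 80*k + 18)
(s_(k+1) − s_k) − t_k = 0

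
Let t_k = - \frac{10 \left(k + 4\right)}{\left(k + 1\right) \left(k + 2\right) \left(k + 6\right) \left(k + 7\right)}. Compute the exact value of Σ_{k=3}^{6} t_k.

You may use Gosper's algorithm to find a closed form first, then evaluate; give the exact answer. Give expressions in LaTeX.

t_(k+1)/t_k = (k + 1)*(k + 5)*(k + 6)/((k + 3)*(k + 4)*(k + 8)).
Normal form (A,B,C) = (k + 1, k + 8, k**4 + 16*k**3 + 95*k**2 + 248*k + 240).
f must satisfy (k + 1)·f(k+1) − (k + 7)·f(k) = k**4 + 16*k**3 + 95*k**2 + 248*k + 240.
deg f ≤ 6 (via 1,1,4).
Match coefficients ⇒ f(k) = k*(k + 2)*(k + 3)*(k + 4)*(k + 5)*(k + 7)/12.
R(k) = B(k−1)·f(k)/C(k) = k*(k + 2)*(k + 7)**2/(12*(k + 4)); s_k = R·t_k = 5*k*(-k - 7)/(6*(k**2 + 7*k + 6)).
s_(k+1) − s_k = 10*(-k - 4)/(k**4 + 16*k**3 + 83*k**2 + 152*k + 84) = t_k.
Evaluate s at k=7 and k=3: -245/312 and -25/36; difference -85/936.

Σ = -85/936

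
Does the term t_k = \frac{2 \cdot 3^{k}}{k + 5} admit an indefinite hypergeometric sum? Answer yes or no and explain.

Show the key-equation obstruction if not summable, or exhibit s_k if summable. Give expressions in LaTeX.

No. Not Gosper-summable.

t_(k+1)/t_k = 3*(k + 5)/(k + 6).
Factor: A=3*k + 15; B=k + 6; C=1.
Set up (3*k + 15)·f(k+1) − (k + 5)·f(k) − (1) = 0.
Bound: deg f ≤ -1.
deg f ≤ -1 is impossible — no certificate.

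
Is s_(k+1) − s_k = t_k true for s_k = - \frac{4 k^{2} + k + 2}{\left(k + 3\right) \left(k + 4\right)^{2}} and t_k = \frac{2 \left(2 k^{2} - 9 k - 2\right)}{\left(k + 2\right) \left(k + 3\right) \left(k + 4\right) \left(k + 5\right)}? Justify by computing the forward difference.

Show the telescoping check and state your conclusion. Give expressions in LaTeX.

s_(k+1) = (-k - 4*(k + 1)**2 - 3)/((k + 4)*(k + 5)**2)
s_(k+1) − s_k = 2*(2*k**3 - 3*k**2 - 56*k - 17)/(k**5 + 21*k**4 + 175*k**3 + 723*k**2 + 1480*k + 1200)
(s_(k+1) − s_k) − t_k = 2*(-8*k**3 - 19*k**2 + 69*k + 6)/(k**6 + 23*k**5 + 217*k**4 + 1073*k**3 + 2926*k**2 + 4160*k + 2400)

Invalid: residual \frac{2 \left(- 8 k^{3} - 19 k^{2} + 69 k + 6\right)}{k^{6} + 23 k^{5} + 217 k^{4} + 1073 k^{3} + 2926 k^{2} + 4160 k + 2400} ≠ 0.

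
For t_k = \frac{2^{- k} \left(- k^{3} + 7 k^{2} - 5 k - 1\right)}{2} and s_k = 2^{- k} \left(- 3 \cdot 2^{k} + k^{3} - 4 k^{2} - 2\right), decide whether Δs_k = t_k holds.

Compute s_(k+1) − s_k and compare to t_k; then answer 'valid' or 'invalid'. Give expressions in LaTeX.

valid; difference matches t_k

s_(k+1) = (-6*2**k + k**3 - k**2 - 5*k - 5)/(2*2**k)
s_(k+1) − s_k = (-k**3 + 7*k**2 - 5*k - 1)/(2*2**k)
(s_(k+1) − s_k) − t_k = 0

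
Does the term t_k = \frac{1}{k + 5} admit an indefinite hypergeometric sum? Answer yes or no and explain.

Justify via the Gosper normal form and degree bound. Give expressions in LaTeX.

No. Not Gosper-summable.

Ratio r(k) = (k + 5)/(k + 6).
So A=k + 5 and B=k + 6, with C=1.
f must satisfy (k + 5)·f(k+1) − (k + 5)·f(k) = 1.
Degrees (1,1,0) ⇒ d ≤ 0.
Write f(k) = c0. Then LHS − RHS = -1, requiring -1 = 0: contradictory. No certificate.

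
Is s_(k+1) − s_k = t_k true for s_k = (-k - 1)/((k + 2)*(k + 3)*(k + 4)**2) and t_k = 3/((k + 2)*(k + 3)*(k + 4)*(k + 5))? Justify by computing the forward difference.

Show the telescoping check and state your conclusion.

Invalid: residual 3*(-4*k - 17)/(k**6 + 23*k**5 + 217*k**4 + 1073*k**3 + 2926*k**2 + 4160*k + 2400) ≠ 0.

s_(k+1) = (-k - 2)/((k + 3)*(k + 4)*(k + 5)**2)
s_(k+1) − s_k = 3*(k**2 + 5*k + 3)/(k**6 + 23*k**5 + 217*k**4 + 1073*k**3 + 2926*k**2 + 4160*k + 2400)
(s_(k+1) − s_k) − t_k = 3*(-4*k - 17)/(k**6 + 23*k**5 + 217*k**4 + 1073*k**3 + 2926*k**2 + 4160*k + 2400)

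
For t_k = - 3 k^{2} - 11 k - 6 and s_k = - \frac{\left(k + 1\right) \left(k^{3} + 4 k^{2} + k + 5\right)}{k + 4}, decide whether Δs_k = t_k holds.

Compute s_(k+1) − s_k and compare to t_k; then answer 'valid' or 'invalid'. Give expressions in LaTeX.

s_(k+1) = -(k + 2)*(k + (k + 1)**3 + 4*(k + 1)**2 + 6)/(k + 5)
s_(k+1) − s_k = (-3*k**4 - 32*k**3 - 108*k**2 - 127*k - 63)/(k**2 + 9*k + 20)
(s_(k+1) − s_k) − t_k = 3*(2*k**3 + 19*k**2 + 49*k + 19)/(k**2 + 9*k + 20)

Invalid: residual \frac{3 \left(2 k^{3} + 19 k^{2} + 49 k + 19\right)}{k^{2} + 9 k + 20} ≠ 0.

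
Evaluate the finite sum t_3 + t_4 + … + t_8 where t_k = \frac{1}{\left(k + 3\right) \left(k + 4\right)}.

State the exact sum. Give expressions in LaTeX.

Σ = 1/12

t_(k+1)/t_k = (k + 3)/(k + 5).
Gosper form: A/B · C(k+1)/C(k) with A=k + 3, B=k + 5, C=1.
Need (k + 3)·f(k+1) − (k + 4)·f(k) = 1.
Bound: deg f ≤ 1.
Solving with deg f ≤ 1: f(k) = k/3.
R(k) = B(k−1)·f(k)/C(k) = k*(k + 4)/3; s_k = R·t_k = k/(3*(k + 3)).
s_(k+1) − s_k = 1/(k**2 + 7*k + 12) = t_k.
Σ_(k=3)^(8) t_k = s_(9) − s_(3) = 1/4 − (1/6) = 1/12.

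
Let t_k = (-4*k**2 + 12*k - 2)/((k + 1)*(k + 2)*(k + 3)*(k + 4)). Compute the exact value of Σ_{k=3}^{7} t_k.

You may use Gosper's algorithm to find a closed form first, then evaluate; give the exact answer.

Compute t_(k+1)/t_k: get (2*k**3 - 5*k - 3)/(2*k**3 + 4*k**2 - 29*k + 5).
Factor: A=k + 1; B=k + 5; C=k**2 - 3*k + 1/2.
Set up (k + 1)·f(k+1) − (k + 4)·f(k) − (k**2 - 3*k + 1/2) = 0.
Degrees (1,1,2) ⇒ d ≤ 3.
Coefficient equations give f(k) = k*(k**2 - 6*k + 11)/12.
So s_k = (B(k−1)f/C)·t_k = (k*(k + 4)*(k**2 - 6*k + 11)/(6*(2*k**2 - 6*k + 1)))·t_k = -k*(k**2 - 6*k + 11)/(3*(k + 1)*(k + 2)*(k + 3)).
s_(k+1) − s_k = 2*(-2*k**2 + 6*k - 1)/(k**4 + 10*k**3 + 35*k**2 + 50*k + 24) = t_k.
Sum = s_(8) − s_(3); s_(8) = -4/55, s_(3) = -1/60 ⇒ -37/660.

Σ = -37/660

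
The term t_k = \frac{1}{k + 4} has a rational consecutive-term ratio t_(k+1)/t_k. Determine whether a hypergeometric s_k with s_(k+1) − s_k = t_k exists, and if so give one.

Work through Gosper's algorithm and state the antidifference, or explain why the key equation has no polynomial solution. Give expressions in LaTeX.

no hypergeometric antidifference exists

Ratio r(k) = (k + 4)/(k + 5).
So A=k + 4 and B=k + 5, with C=1.
Solve (k + 4)·f(k+1) − (k + 4)·f(k) = 1.
Bound: deg f ≤ 0.
Write f(k) = c0. Then LHS − RHS = -1, requiring -1 = 0: contradictory. No certificate.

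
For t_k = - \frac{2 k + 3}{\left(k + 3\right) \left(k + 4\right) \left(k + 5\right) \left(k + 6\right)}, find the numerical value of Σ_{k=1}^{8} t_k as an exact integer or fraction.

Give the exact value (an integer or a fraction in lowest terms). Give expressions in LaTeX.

Σ = -109/5460

Ratio r(k) = (k + 3)*(2*k + 5)/((k + 7)*(2*k + 3)).
Gosper form: A/B · C(k+1)/C(k) with A=k + 3, B=k + 7, C=k + 3/2.
Set up (k + 3)·f(k+1) − (k + 6)·f(k) − (k + 3/2) = 0.
From deg A=1, deg B=1, deg C=1: d=3.
Match coefficients ⇒ f(k) = k*(k**2 + 12*k + 17)/60.
So s_k = (B(k−1)f/C)·t_k = (k*(k + 6)*(k**2 + 12*k + 17)/(30*(2*k + 3)))·t_k = k*(-k**2 - 12*k - 17)/(30*(k + 3)*(k + 4)*(k + 5)).
s_(k+1) − s_k = (-2*k - 3)/(k**4 + 18*k**3 + 119*k**2 + 342*k + 360) = t_k.
Sum = s_(9) − s_(1); s_(9) = -103/3640, s_(1) = -1/120 ⇒ -109/5460.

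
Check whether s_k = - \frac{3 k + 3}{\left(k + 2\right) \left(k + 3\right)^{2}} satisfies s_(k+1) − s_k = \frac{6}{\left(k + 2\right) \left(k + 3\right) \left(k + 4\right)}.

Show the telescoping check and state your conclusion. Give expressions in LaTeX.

Invalid: residual \frac{6 \left(- 3 k - 10\right)}{k^{5} + 16 k^{4} + 101 k^{3} + 314 k^{2} + 480 k + 288} ≠ 0.

s_(k+1) = 3*(-k - 2)/((k + 3)*(k + 4)**2)
s_(k+1) − s_k = 6*(k**2 + 4*k + 2)/(k**5 + 16*k**4 + 101*k**3 + 314*k**2 + 480*k + 288)
(s_(k+1) − s_k) − t_k = 6*(-3*k - 10)/(k**5 + 16*k**4 + 101*k**3 + 314*k**2 + 480*k + 288)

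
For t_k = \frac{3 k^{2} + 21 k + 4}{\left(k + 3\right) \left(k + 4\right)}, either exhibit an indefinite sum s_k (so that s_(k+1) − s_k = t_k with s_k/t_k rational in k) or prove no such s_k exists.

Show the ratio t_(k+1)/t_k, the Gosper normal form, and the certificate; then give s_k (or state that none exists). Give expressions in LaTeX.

Step 1: r(k) = (k + 3)*(21*k + 3*(k + 1)**2 + 25)/((k + 5)*(3*k**2 + 21*k + 4)).
A = k + 3, B = k + 5, C = k**2 + 7*k + 4/3.
Solve (k + 3)·f(k+1) − (k + 4)·f(k) = k**2 + 7*k + 4/3.
deg f ≤ 2 (via 1,1,2).
A polynomial solution: f(k) = k*(9*k - 5)/9.
R(k) = B(k−1)·f(k)/C(k) = k*(k + 4)*(9*k - 5)/(3*(3*k**2 + 21*k + 4)); s_k = R·t_k = k*(9*k - 5)/(3*(k + 3)).
Δs = (3*k**2 + 21*k + 4)/(k**2 + 7*k + 12), as required.

s_k = \frac{k \left(9 k - 5\right)}{3 \left(k + 3\right)}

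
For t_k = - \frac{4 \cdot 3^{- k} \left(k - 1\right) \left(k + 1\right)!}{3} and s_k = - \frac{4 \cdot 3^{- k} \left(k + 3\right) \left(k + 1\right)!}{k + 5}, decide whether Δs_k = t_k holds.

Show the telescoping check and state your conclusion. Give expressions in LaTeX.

Invalid: residual \frac{8 \cdot 3^{- k} \left(k^{2} + 4 k - 8\right) \left(k + 1\right)!}{3 \left(k + 5\right) \left(k + 6\right)} ≠ 0.

s_(k+1) = -4*(k + 4)*factorial(k + 2)/(3*3**k*(k + 6))
s_(k+1) − s_k = -4*(k**3 + 8*k**2 + 11*k - 14)*factorial(k + 1)/(3*3**k*(k + 5)*(k + 6))
(s_(k+1) − s_k) − t_k = 8*(k**2 + 4*k - 8)*factorial(k + 1)/(3*3**k*(k + 5)*(k + 6))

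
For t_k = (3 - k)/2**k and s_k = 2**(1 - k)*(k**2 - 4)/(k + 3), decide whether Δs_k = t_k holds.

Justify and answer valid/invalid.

Invalid: residual (k**2 + 2*k - 13)/(2**k*(k**2 + 7*k + 12)) ≠ 0.

s_(k+1) = ((k + 1)**2 - 4)/(2**k*(k + 4))
s_(k+1) − s_k = (-k**3 - 3*k**2 + 11*k + 23)/(2**k*(k**2 + 7*k + 12))
(s_(k+1) − s_k) − t_k = (k**2 + 2*k - 13)/(2**k*(k**2 + 7*k + 12))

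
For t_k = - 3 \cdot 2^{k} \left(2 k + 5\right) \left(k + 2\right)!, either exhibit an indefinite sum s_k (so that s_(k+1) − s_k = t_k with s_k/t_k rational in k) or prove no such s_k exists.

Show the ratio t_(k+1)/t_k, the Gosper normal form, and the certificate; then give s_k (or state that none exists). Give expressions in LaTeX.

The ratio is 2*(k + 3)*(2*k + 7)/(2*k + 5).
Normal form (A,B,C) = (2*k + 6, 1, k + 5/2).
Solve (2*k + 6)·f(k+1) − (1)·f(k) = k + 5/2.
Bound: deg f ≤ 0.
Coefficient equations give f(k) = 1/2.
Get s_k = R·t_k = -3*2**k*factorial(k + 2) with R(k) = B(k−1)f(k)/C(k) = 1/(2*k + 5).
Check: Δs_k = -3*2**k*(2*k + 5)*factorial(k + 2). ✓

s_k = - 3 \cdot 2^{k} \left(k + 2\right)!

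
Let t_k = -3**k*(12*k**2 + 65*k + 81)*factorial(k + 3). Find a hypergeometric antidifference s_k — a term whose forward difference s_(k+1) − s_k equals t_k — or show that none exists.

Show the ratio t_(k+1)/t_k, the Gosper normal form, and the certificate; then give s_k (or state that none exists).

s_k = -3**k*(4*k + 3)*factorial(k + 3)

r(k) = 3*(12*k**3 + 137*k**2 + 514*k + 632)/(12*k**2 + 65*k + 81) after simplifying.
Normal form (A,B,C) = (3*k + 12, 1, k**2 + 65*k/12 + 27/4).
Need (3*k + 12)·f(k+1) − (1)·f(k) = k**2 + 65*k/12 + 27/4.
deg f ≤ 1 (via 1,0,2).
Solving with deg f ≤ 1: f(k) = (4*k + 3)/12.
Get s_k = R·t_k = -3**k*(4*k + 3)*factorial(k + 3) with R(k) = B(k−1)f(k)/C(k) = (4*k + 3)/(12*k**2 + 65*k + 81).
Δs = -3**k*(12*k**2 + 65*k + 81)*factorial(k + 3), as required.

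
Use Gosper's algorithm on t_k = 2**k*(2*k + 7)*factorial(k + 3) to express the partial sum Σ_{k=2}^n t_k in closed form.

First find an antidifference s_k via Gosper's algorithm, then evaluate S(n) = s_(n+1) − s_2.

S(n) = 2*2**n*factorial(n + 4) - 480

Compute t_(k+1)/t_k: get 2*(k + 4)*(2*k + 9)/(2*k + 7).
Factor: A=2*k + 8; B=1; C=k + 7/2.
f must satisfy (2*k + 8)·f(k+1) − (1)·f(k) = k + 7/2.
From deg A=1, deg B=0, deg C=1: d=0.
Solve for f: f(k) = 1/2 (degree 0 ≤ 0).
Get s_k = R·t_k = 2**k*factorial(k + 3) with R(k) = B(k−1)f(k)/C(k) = 1/(2*k + 7).
Δs = 2**k*(2*k + 7)*factorial(k + 3), as required.
s_(n+1) = 2**(n + 1)*factorial(n + 4) and s_(2) = 480, so S(n) = 2*2**n*factorial(n + 4) - 480.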